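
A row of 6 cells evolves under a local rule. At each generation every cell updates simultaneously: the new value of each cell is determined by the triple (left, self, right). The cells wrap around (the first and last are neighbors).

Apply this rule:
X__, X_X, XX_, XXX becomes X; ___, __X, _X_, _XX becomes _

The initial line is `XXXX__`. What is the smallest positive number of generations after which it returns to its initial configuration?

_XXXX_
__XXXX
X__XXX
XX__XX
XXX__X
XXXX__

6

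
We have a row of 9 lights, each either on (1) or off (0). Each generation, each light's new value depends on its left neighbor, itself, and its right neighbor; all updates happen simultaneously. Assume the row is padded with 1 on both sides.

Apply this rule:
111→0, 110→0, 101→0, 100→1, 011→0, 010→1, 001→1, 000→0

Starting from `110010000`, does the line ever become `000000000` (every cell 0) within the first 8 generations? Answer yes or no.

generation 1: 001111001
generation 2: 110000110
generation 3: 001001000
generation 4: 111111101
generation 5: 000000000
all cells are 0 at generation 5

yes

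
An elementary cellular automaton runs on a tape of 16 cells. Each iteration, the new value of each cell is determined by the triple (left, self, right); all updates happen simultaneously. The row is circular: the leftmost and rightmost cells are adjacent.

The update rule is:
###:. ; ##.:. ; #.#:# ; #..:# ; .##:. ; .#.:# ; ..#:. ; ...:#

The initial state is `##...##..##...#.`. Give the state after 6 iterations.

..##.###...#..#.

..##...#...##.##
#...##.###...#..
###...#...##.##.
...##.###...#..#
##...#...##.##.#
..##.###...#..#.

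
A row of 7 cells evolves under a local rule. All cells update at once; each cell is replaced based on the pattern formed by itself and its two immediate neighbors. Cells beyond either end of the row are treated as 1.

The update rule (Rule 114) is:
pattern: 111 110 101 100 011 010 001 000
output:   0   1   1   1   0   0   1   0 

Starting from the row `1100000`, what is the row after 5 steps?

0110001
1011010
1101101
0110110
1011011

1011011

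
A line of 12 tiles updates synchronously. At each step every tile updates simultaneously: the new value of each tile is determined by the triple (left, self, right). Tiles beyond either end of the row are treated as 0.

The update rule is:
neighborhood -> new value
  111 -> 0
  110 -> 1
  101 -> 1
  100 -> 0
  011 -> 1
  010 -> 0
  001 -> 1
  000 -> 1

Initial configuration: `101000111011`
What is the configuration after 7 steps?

step 1: 010011101111
step 2: 100110111001
step 3: 001111101010
step 4: 111000110100
step 5: 101011111001
step 6: 010110001010
step 7: 101110110100

101110110100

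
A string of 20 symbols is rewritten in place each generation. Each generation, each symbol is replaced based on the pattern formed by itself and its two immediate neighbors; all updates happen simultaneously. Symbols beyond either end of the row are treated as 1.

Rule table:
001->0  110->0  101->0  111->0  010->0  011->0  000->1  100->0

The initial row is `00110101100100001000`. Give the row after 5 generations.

generation 1: 00000000000001100010
generation 2: 01111111111100001000
generation 3: 00000000000001100010  (repeats generation 1; period 2)
generation 5: 00000000000001100010

00000000000001100010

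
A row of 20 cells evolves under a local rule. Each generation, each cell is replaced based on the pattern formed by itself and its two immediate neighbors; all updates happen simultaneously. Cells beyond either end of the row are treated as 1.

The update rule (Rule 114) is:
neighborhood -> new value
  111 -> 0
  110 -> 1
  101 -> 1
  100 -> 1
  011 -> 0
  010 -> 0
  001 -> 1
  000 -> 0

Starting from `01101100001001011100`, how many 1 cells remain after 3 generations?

12

10110110010110100111
11011011101011011000
01101100110101101101
count of 1: 12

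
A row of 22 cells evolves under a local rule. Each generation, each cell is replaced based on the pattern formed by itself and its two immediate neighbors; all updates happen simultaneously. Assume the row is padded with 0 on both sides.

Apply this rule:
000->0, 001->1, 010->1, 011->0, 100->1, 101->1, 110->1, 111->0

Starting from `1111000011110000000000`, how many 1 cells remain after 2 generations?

9

0001100100011000000000
0010111110101100000000
count of 1: 9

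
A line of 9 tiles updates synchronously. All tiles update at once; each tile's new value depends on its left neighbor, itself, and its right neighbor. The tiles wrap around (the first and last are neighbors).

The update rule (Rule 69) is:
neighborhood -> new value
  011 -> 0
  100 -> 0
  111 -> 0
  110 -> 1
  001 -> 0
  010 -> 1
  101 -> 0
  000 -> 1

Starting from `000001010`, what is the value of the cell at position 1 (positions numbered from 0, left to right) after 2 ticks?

tick 1: 111101010
tick 2: 000101010
position 1 holds 0

0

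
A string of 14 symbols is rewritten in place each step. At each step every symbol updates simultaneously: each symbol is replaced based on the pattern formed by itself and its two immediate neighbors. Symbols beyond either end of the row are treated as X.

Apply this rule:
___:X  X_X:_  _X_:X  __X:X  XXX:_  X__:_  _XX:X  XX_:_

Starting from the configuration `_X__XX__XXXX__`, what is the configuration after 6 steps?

_X_X_X_X__XX__

_X_XX__XX____X
_X_X__XX__XXXX
_X_X_XX__XX___
_X_X_X__XX__XX
_X_X_X_XX__XX_
_X_X_X_X__XX__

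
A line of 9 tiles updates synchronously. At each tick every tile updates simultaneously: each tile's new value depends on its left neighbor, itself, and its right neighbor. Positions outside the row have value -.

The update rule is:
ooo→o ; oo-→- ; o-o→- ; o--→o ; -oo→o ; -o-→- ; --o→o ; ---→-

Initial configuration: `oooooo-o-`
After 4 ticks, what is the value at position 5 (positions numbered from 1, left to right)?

-

ooooo---o
oooo-o-o-
ooo-----o
oo-o---o-
position 5 holds -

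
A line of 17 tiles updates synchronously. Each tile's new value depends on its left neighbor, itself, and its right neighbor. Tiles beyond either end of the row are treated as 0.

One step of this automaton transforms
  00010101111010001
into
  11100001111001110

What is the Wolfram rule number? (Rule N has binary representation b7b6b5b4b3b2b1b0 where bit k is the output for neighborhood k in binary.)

219

position 8: 111 → 1  (bit 7 = 1)
position 10: 110 → 1  (bit 6 = 1)
position 4: 101 → 0  (bit 5 = 0)
position 13: 100 → 1  (bit 4 = 1)
position 7: 011 → 1  (bit 3 = 1)
position 3: 010 → 0  (bit 2 = 0)
position 2: 001 → 1  (bit 1 = 1)
position 0: 000 → 1  (bit 0 = 1)
bits b7..b0 = 11011011 = 219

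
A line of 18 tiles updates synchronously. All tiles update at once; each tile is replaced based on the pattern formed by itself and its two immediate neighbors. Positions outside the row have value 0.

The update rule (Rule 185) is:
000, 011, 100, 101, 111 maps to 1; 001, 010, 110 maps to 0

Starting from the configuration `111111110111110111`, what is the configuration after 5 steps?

111011111011101010

111111101111101110
111111011111011101
111110111110111010
111101111101110101
111011111011101010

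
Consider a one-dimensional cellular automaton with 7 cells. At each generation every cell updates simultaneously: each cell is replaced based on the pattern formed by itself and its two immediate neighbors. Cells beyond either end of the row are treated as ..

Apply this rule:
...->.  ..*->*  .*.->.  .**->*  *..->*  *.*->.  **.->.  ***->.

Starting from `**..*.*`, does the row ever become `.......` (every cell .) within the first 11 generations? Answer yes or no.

generation 1: *.**...
generation 2: ..*.*..
generation 3: .*...*.
generation 4: *.*.*.*
generation 5: .......
all cells are . at generation 5

yes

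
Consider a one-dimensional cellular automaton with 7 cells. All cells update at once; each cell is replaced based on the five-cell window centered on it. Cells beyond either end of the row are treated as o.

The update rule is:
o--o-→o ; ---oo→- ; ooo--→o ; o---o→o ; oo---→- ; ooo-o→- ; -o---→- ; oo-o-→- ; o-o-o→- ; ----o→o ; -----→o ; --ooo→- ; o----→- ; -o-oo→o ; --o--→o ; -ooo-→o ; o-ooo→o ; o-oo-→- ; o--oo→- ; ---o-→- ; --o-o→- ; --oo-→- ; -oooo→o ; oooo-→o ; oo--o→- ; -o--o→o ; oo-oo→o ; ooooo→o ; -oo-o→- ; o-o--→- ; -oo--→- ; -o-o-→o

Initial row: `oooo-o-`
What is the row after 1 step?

ooo---o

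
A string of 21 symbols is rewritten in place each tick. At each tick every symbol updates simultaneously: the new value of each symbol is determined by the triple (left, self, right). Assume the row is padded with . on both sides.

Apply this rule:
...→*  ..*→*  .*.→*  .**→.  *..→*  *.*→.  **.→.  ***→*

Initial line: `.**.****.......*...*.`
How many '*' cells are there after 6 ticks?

*....**.*************
*****....***********.
.***.****.*********.*
*.*...**...*******..*
*.****..***.*****.***
*..**.**.*...***...*.
count of *: 10

10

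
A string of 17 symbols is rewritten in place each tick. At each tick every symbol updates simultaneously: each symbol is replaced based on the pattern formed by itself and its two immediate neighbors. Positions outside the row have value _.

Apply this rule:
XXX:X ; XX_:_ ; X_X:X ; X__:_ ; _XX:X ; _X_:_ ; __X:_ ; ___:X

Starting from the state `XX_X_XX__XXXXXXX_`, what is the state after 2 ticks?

_X_XX__X_XXXXX__X

X_X_XX___XXXXXX__
_X_XX__X_XXXXX__X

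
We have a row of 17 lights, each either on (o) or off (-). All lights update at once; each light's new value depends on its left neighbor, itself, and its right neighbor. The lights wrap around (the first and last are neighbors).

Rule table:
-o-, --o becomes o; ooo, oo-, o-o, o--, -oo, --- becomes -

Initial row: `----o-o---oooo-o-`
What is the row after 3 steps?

step 1: ---oo-o--o-----o-
step 2: --o---o-oo----oo-
step 3: -oo--oo------o---

-oo--oo------o---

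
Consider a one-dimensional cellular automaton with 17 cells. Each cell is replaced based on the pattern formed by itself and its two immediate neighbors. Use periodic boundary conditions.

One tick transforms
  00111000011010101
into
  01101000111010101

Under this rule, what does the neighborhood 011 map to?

1

At position 2 the neighborhood is 011; the next row has 1 there.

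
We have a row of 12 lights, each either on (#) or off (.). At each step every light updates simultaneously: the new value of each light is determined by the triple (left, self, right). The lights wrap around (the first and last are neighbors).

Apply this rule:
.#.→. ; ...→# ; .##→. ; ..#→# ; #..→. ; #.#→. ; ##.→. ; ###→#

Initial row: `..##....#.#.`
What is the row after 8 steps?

..#.###..###

step 1: ##...###....
step 2: ...##.#..###
step 3: .##.....#.#.
step 4: #...####....
step 5: ..##.##..###
step 6: .#......#.#.
step 7: #..#####....
step 8: ..#.###..###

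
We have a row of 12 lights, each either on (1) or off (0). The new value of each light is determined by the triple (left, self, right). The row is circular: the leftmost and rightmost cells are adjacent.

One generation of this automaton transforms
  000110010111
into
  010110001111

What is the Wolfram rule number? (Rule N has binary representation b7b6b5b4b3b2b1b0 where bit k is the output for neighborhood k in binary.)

233

position 10: 111 → 1  (bit 7 = 1)
position 4: 110 → 1  (bit 6 = 1)
position 8: 101 → 1  (bit 5 = 1)
position 0: 100 → 0  (bit 4 = 0)
position 3: 011 → 1  (bit 3 = 1)
position 7: 010 → 0  (bit 2 = 0)
position 2: 001 → 0  (bit 1 = 0)
position 1: 000 → 1  (bit 0 = 1)
bits b7..b0 = 11101001 = 233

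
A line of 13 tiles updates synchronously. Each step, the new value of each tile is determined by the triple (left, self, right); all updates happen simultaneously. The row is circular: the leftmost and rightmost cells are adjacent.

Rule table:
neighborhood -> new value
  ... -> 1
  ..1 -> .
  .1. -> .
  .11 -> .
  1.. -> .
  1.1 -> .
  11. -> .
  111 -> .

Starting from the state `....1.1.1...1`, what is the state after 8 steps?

step 1: .11.......1..
step 2: ....11111...1
step 3: .11.......1..  (repeats step 1; period 2)
step 8: ....11111...1

....11111...1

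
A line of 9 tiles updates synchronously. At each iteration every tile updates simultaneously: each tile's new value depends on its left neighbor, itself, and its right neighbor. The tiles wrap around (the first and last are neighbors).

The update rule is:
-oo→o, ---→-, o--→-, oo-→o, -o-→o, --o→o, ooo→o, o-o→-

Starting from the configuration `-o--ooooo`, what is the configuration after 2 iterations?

-o-oooooo
-o-oooooo

-o-oooooo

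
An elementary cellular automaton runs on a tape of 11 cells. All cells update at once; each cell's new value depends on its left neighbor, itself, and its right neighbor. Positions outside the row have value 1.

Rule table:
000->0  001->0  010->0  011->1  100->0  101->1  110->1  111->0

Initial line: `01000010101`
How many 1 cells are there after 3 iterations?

10000001011
10000000110
10000000111
count of 1: 4

4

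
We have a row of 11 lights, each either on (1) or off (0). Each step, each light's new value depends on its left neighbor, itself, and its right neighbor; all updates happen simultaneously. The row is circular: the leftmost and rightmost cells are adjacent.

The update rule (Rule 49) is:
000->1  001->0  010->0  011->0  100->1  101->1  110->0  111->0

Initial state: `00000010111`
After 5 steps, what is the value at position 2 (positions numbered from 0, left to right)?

step 1: 11111001000
step 2: 00000100110
step 3: 11110010001
step 4: 00001001100
step 5: 11100100011
position 2 holds 1

1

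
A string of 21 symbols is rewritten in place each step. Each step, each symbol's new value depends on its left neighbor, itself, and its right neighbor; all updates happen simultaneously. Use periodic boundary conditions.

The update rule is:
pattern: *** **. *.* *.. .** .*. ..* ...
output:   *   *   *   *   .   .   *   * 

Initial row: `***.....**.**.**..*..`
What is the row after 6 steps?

.*******.**.**.***.**
*.*******.**.**.***.*
**.*******.**.**.***.
.**.*******.**.**.***
*.**.*******.**.**.**
**.**.*******.**.**.*

**.**.*******.**.**.*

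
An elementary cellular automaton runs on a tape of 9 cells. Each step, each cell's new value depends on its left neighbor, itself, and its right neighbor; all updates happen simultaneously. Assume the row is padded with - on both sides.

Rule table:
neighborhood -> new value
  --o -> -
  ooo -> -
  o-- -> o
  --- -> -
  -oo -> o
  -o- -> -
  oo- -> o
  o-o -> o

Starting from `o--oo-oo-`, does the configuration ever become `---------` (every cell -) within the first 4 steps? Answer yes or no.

step 1: -o-oooooo
step 2: --oo----o
step 3: --ooo----
step 4: --o-oo---
step 4 is --o-oo---, still not uniform -

no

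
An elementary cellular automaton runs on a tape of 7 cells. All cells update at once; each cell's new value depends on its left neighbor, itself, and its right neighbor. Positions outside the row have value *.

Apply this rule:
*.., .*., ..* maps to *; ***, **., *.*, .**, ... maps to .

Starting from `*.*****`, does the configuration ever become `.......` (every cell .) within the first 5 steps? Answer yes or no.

step 1: .......
all cells are . at step 1

yes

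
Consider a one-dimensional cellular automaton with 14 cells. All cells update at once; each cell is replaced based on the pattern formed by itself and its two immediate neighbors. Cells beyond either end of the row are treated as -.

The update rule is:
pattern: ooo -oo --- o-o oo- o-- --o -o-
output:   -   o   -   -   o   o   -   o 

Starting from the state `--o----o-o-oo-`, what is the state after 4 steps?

--o-oo-o-o-o-o

--oo---o-o-ooo
--ooo--o-o-o-o
--o-oo-o-o-o-o
--o-oo-o-o-o-o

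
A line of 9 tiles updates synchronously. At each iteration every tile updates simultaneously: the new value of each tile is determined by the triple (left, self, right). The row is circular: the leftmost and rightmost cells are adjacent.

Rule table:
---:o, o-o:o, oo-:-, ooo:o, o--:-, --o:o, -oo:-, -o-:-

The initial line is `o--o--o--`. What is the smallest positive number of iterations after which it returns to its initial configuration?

iteration 1: --o--o--o
iteration 2: -o--o--o-
iteration 3: o--o--o--

3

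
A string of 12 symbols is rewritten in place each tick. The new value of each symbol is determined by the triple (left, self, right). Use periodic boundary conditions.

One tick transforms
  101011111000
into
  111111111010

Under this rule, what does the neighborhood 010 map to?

1

At position 0 the neighborhood is 010; the next row has 1 there.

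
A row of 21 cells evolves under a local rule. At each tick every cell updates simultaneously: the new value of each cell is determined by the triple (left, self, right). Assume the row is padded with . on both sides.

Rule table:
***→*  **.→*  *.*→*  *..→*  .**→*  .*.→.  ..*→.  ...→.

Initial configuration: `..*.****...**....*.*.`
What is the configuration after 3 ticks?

...******..***....*.*
...*******.****....*.
...*************....*

...*************....*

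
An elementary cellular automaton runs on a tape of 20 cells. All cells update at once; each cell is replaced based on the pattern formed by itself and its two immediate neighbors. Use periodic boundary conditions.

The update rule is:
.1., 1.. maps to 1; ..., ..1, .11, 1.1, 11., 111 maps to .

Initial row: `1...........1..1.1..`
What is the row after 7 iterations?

1.....11...........1

11..........11.1.11.
..1............1....
..11...........11...
....1............1..
....11...........11.
......1............1
1.....11...........1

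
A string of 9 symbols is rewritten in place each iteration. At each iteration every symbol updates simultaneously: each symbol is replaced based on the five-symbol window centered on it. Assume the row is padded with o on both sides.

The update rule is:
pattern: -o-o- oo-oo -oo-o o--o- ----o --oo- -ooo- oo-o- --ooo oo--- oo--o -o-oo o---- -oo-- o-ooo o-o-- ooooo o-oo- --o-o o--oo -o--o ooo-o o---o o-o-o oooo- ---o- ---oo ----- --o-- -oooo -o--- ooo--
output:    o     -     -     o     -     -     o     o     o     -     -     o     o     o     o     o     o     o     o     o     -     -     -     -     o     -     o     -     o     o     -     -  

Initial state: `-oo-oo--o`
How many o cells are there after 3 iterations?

-o--oo-oo
oo-o---oo
o-oo--ooo
count of o: 6

6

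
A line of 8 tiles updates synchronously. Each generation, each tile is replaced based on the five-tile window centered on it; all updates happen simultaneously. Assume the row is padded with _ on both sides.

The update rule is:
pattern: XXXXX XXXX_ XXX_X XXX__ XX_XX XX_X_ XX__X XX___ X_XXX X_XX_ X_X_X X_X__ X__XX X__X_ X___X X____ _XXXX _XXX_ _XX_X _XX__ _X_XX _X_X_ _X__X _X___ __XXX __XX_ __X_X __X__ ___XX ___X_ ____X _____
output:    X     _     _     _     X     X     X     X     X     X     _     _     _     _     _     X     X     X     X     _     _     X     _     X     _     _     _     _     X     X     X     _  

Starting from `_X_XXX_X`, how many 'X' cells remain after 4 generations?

6

generation 1: X__XX_X_
generation 2: ____XX_X
generation 3: __XX_XX_
generation 4: XX_XXX_X
count of X: 6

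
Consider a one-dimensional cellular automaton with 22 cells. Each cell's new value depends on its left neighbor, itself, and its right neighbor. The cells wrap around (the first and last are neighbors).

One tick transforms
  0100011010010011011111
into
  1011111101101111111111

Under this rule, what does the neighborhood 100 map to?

1

At position 2 the neighborhood is 100; the next row has 1 there.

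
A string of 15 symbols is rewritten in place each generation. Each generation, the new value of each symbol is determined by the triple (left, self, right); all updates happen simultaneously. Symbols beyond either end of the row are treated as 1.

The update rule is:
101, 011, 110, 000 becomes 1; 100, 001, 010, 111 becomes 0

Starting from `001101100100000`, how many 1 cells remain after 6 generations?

001111100001110
001000101101011
000010011110110
011000010011111
111011000010000
001111011000110
count of 1: 8

8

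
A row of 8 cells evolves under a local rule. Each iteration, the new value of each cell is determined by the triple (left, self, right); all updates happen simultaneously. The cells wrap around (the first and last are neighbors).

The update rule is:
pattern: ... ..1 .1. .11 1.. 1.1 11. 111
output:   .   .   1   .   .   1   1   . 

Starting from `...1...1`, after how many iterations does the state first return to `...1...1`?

...1...1

1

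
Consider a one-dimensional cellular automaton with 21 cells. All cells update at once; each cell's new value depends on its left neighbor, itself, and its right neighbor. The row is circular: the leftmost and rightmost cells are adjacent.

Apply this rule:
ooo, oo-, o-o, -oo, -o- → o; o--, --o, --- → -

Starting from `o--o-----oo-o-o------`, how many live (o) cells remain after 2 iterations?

8

o--o-----oooooo------
o--o-----oooooo------
count of o: 8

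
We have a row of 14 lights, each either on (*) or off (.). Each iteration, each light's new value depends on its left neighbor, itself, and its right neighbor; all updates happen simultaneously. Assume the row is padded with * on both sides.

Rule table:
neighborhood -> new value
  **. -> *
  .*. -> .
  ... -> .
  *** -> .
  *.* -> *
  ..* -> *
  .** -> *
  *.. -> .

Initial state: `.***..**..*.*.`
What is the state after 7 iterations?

......**.*..**

**.*.***.*.*.*
.**.**.**.*.**
**********.**.
.........*****
........**....
.......***...*
......**.*..**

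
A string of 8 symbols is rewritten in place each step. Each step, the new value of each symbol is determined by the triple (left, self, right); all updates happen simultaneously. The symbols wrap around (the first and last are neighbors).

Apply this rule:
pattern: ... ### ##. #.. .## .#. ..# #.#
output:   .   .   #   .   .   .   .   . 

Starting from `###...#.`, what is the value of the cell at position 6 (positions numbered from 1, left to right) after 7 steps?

.

..#.....
........
........  (fixed point — unchanged through step 7)
position 6 holds .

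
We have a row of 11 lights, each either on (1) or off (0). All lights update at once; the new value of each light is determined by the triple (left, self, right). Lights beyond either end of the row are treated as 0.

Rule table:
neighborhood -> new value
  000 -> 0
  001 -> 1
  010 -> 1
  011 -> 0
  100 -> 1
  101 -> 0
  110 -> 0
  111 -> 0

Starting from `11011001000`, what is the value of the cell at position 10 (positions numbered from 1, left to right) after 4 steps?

0

step 1: 00000111100
step 2: 00001000010
step 3: 00011100111
step 4: 00100011000
position 10 holds 0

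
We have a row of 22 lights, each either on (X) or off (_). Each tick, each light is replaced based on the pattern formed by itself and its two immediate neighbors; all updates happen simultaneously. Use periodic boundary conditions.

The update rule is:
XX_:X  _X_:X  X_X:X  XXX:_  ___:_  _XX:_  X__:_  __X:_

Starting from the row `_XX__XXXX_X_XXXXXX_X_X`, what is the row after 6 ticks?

X_X_____XXXX_____XXXXX
XXX________X__________
__X________X__________
__X________X__________  (fixed point — unchanged through tick 6)

__X________X__________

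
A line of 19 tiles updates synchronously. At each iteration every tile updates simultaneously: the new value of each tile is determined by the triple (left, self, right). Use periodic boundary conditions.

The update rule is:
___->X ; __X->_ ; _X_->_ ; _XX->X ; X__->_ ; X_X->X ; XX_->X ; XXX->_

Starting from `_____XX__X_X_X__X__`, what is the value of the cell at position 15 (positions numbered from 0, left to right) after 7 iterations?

XXXX_XX___X_X_____X
___XXXX_X__X__XXX_X
_X_X__XX______X_XX_
__X___XX_XXXX__XXX_
X___X_XXXX__X__X_X_
__X__XX__X______X_X
_____XX____XXXX__X_
position 15 holds _

_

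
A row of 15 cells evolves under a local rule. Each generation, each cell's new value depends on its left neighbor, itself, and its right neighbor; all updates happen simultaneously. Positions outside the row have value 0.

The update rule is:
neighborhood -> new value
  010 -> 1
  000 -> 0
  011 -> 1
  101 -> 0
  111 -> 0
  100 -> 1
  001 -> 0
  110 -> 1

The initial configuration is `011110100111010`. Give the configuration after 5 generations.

011010110101011

generation 1: 010010110101011
generation 2: 011010110101011
generation 3: 011010110101011  (fixed point — unchanged through generation 5)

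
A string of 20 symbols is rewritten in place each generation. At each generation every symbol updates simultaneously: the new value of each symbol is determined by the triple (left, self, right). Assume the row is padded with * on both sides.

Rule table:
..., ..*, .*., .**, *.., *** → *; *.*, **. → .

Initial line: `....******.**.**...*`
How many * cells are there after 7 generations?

*********..*..*.****
********.******.****
*******..*****..****
******.******.******
*****..*****..******
****.******.********
***..*****..********
count of *: 16

16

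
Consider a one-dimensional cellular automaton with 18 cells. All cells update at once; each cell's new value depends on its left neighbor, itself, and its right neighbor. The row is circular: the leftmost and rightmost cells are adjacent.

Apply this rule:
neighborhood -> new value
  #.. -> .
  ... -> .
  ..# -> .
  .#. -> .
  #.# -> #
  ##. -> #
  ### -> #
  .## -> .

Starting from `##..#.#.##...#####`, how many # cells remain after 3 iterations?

##...#.#.#....####
##....#.#......###
##.....#........##
count of #: 5

5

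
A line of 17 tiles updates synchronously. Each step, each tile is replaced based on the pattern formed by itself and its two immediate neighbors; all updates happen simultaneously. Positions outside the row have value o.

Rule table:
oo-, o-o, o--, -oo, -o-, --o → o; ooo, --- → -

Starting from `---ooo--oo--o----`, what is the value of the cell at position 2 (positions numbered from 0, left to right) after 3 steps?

-

step 1: o-oo-ooooooooo--o
step 2: oooooo-------oooo
step 3: -----oo-----oo---
position 2 holds -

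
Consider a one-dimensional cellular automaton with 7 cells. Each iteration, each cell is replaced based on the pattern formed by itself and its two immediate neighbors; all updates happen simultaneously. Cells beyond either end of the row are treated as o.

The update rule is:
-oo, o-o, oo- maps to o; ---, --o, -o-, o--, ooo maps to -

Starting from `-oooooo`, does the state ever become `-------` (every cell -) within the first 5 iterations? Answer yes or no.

no

iteration 1: oo-----
iteration 2: -o-----
iteration 3: o------
iteration 4: o------  (fixed point — unchanged through iteration 5)
iteration 5 is o------, still not uniform -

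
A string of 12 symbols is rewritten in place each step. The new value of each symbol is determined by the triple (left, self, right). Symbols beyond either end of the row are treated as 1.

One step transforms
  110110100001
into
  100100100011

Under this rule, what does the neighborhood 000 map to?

0

At position 8 the neighborhood is 000; the next row has 0 there.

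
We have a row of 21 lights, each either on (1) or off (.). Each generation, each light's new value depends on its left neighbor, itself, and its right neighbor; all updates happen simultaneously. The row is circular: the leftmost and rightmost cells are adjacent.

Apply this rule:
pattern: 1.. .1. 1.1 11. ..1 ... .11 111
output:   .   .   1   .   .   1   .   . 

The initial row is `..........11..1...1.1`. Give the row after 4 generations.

generation 1: .11111111.......1..1.
generation 2: ..........11111......
generation 3: 111111111.......11111
generation 4: ..........11111......

..........11111......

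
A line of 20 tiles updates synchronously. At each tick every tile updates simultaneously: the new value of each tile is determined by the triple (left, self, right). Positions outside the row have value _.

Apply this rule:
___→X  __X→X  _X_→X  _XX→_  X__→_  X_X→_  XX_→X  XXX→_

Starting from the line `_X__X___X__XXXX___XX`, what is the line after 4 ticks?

_X__X___X_X_XXX__X_X

XX_XX_XXX_X___X_XX_X
_X__X___X_X_XXX__X_X
XX_XX_XXX_X___X_XX_X  (repeats tick 1; period 2)
tick 4: _X__X___X_X_XXX__X_X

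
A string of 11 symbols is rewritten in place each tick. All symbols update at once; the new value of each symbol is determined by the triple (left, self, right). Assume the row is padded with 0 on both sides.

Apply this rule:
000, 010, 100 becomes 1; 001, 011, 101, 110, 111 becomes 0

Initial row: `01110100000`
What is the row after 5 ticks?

00000111111
11110000000
00001111111
11100000000
00011111111

00011111111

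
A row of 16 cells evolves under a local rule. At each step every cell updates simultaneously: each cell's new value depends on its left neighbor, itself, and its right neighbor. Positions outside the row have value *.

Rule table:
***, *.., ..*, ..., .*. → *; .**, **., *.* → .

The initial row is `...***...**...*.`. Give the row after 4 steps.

***.*.***..****.
**..*..*.**.**..
*.******......**
...****.******.*

...****.******.*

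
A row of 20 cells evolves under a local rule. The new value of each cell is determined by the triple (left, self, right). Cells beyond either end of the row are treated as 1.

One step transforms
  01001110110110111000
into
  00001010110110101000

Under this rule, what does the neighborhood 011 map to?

1

At position 4 the neighborhood is 011; the next row has 1 there.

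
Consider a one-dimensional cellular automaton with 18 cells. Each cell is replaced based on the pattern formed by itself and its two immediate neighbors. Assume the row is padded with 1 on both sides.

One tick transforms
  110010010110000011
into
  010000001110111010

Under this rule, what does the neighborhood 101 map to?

At position 8 the neighborhood is 101; the next row has 1 there.

1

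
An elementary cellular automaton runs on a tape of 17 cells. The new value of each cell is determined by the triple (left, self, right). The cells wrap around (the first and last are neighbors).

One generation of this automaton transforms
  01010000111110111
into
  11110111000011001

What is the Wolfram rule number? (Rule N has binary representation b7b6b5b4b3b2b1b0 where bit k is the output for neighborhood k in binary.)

103

position 9: 111 → 0  (bit 7 = 0)
position 12: 110 → 1  (bit 6 = 1)
position 0: 101 → 1  (bit 5 = 1)
position 4: 100 → 0  (bit 4 = 0)
position 8: 011 → 0  (bit 3 = 0)
position 1: 010 → 1  (bit 2 = 1)
position 7: 001 → 1  (bit 1 = 1)
position 5: 000 → 1  (bit 0 = 1)
bits b7..b0 = 01100111 = 103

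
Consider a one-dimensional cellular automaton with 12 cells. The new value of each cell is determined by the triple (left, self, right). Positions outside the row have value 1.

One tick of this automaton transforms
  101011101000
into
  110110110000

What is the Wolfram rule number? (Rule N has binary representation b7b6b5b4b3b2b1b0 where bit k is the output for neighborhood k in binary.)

position 5: 111 → 0  (bit 7 = 0)
position 0: 110 → 1  (bit 6 = 1)
position 1: 101 → 1  (bit 5 = 1)
position 9: 100 → 0  (bit 4 = 0)
position 4: 011 → 1  (bit 3 = 1)
position 2: 010 → 0  (bit 2 = 0)
position 11: 001 → 0  (bit 1 = 0)
position 10: 000 → 0  (bit 0 = 0)
bits b7..b0 = 01101000 = 104

104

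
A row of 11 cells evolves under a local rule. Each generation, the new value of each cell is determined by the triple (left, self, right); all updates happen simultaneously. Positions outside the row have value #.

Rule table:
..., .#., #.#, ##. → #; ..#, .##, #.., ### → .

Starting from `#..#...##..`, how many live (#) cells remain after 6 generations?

#..#.#..#..
#..###..#..
#....#..#..
#.##.#..#..
##.###..#..
.##..#..#..
count of #: 4

4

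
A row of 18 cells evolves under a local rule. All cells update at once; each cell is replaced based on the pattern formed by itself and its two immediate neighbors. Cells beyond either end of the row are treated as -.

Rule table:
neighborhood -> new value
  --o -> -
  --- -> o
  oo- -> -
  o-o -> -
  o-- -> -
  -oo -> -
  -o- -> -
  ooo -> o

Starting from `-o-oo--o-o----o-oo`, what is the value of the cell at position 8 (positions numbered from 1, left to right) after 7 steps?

o

step 1: -----------oo-----
step 2: oooooooooo----oooo
step 3: -oooooooo--oo--oo-
step 4: --oooooo----------
step 5: o--oooo--ooooooooo
step 6: ----oo----ooooooo-
step 7: ooo----oo--ooooo--
position 8 holds o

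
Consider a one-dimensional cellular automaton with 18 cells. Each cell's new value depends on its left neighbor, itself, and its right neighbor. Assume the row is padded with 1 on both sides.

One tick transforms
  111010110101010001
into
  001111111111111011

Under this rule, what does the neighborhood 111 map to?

0

At position 0 the neighborhood is 111; the next row has 0 there.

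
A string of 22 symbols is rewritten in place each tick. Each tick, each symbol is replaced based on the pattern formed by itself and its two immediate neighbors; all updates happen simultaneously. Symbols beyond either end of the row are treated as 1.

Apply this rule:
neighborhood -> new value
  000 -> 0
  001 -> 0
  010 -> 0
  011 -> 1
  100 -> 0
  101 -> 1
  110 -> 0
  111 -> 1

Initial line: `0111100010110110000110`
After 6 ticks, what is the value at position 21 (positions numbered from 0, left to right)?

1111000001101100000101
1110000001011000000011
1100000000110000000011
1000000000100000000011
0000000000000000000011
0000000000000000000011
position 21 holds 1

1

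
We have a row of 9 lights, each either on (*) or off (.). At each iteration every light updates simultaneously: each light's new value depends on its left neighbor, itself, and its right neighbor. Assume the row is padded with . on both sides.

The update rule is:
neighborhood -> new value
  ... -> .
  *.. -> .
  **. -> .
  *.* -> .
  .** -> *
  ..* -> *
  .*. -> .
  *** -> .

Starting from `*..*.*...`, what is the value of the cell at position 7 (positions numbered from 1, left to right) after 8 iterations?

iteration 1: ..*......
iteration 2: .*.......
iteration 3: *........
iteration 4: .........
iteration 5: .........  (fixed point — unchanged through iteration 8)
position 7 holds .

.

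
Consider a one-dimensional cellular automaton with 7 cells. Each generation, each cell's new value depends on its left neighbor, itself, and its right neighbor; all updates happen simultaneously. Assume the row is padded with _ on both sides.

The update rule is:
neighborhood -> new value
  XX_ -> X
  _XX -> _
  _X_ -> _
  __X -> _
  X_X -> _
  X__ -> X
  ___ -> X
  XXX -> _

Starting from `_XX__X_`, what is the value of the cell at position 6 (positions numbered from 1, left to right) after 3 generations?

X

__XX__X
X__XX__
_X__XXX
position 6 holds X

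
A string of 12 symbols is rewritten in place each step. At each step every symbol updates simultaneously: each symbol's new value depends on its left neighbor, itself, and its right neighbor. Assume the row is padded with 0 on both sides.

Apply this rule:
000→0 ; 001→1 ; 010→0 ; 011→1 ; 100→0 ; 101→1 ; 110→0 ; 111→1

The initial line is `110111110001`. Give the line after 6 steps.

110001000000

step 1: 101111100010
step 2: 011111000100
step 3: 111110001000
step 4: 111100010000
step 5: 111000100000
step 6: 110001000000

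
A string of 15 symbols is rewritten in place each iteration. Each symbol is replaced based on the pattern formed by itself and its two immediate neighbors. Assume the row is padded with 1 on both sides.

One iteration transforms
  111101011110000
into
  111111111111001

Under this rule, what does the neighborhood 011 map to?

1

At position 7 the neighborhood is 011; the next row has 1 there.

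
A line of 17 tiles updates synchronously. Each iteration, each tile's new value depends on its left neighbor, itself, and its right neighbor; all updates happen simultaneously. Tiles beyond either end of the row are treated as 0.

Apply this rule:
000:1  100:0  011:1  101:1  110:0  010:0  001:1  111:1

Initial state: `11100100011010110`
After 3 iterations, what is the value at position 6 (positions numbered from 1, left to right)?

11001001110101100
10010011101011001
00100111010110010
position 6 holds 1

1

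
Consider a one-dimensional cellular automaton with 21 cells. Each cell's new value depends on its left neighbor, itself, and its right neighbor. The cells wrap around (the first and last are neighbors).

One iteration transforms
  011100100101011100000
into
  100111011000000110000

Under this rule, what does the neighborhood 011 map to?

0

At position 1 the neighborhood is 011; the next row has 0 there.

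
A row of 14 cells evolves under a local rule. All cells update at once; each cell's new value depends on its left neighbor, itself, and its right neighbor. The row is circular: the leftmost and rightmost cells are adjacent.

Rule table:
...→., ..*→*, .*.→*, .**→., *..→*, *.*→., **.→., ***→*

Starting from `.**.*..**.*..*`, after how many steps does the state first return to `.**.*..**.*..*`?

step 1: ....***...****
step 2: *..*.*.*.*.**.
step 3: ****.*.*.*....
step 4: .**..*.*.**..*
step 5: ...***.*...***
step 6: *.*.*..**.*.*.
step 7: *.*.***...*.*.
step 8: *.*..*.*.**.*.
step 9: *.****.*....*.
step 10: *..**..**..**.
step 11: ***..**..**...
step 12: .*.**..**..*.*
step 13: .*...**..***.*
step 14: .**.*..**.*..*

14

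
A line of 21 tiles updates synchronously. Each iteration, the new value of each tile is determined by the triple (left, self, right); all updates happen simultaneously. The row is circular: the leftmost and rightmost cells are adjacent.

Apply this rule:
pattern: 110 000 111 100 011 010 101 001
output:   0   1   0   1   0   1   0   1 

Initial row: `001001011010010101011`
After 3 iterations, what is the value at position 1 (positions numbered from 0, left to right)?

111111000011110101000
000000111100000101111
111111000011111100000
position 1 holds 1

1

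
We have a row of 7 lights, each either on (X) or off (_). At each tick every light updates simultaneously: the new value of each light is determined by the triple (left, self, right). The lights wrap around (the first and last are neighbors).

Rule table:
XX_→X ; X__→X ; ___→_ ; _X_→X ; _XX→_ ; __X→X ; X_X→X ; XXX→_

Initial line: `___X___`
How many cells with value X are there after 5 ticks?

3

__XXX__
_X__XX_
XXXX_XX
___XX__
__X_XX_
count of X: 3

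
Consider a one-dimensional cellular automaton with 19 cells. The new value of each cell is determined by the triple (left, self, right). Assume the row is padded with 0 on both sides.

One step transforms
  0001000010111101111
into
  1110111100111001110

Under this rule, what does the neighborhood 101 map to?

At position 9 the neighborhood is 101; the next row has 0 there.

0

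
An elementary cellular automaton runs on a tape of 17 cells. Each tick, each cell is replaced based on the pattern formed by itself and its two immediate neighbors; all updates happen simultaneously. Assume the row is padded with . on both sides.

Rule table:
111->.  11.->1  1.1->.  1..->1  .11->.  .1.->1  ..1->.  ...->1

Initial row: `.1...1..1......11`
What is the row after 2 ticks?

...1..1......11.1

tick 1: .111.11.111111..1
tick 2: ...1..1......11.1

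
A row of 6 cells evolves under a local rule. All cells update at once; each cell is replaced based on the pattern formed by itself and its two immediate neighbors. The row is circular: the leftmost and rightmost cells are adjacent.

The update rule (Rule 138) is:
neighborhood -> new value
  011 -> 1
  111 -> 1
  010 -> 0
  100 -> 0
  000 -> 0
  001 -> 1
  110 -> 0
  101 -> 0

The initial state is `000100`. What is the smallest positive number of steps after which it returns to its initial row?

step 1: 001000
step 2: 010000
step 3: 100000
step 4: 000001
step 5: 000010
step 6: 000100

6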